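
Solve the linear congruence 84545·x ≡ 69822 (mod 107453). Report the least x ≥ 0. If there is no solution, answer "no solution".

35824

First find gcd(84545, 107453):
107453 = 1×84545 + 22908
84545 = 3×22908 + 15821
22908 = 1×15821 + 7087
15821 = 2×7087 + 1647
7087 = 4×1647 + 499
1647 = 3×499 + 150
499 = 3×150 + 49
150 = 3×49 + 3
49 = 16×3 + 1
3 = 3×1 + 0
gcd = 1, so a unique solution mod 107453 exists.
Back-substitute for the Bézout coefficients:
1 = 49 − 16·3
1 = −16·150 + 49·49
1 = 49·499 − 163·150
1 = −163·1647 + 538·499
1 = 538·7087 − 2315·1647
1 = −2315·15821 + 5168·7087
1 = 5168·22908 − 7483·15821
1 = −7483·84545 + 27617·22908
1 = 27617·107453 − 35100·84545
So 84545·(-35100) ≡ 1 (mod 107453), giving 84545⁻¹ ≡ 72353.
x ≡ 84545⁻¹·69822 ≡ 72353·69822 ≡ 35824 (mod 107453).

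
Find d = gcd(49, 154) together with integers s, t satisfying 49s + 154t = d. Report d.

7

Repeated division:
154 = 3·49 + 7
49 = 7·7 + 0
gcd(49, 154) = 7.
Express as a combination:
7 = 154 − 3·49
So 7 = (1)·154 + (-3)·49.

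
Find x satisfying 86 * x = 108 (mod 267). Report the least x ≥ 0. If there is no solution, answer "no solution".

231

First find gcd(86, 267):
267 = 3*86 + 9
86 = 9*9 + 5
9 = 1*5 + 4
5 = 1*4 + 1
4 = 4*1 + 0
gcd = 1, so a unique solution mod 267 exists.
Back-substitute for the Bézout coefficients:
1 = 5 − 4
1 = −9 + 2·5
1 = 2·86 − 19·9
1 = −19·267 + 59·86
So 86·(59) ≡ 1 (mod 267), giving 86⁻¹ ≡ 59.
x ≡ 86⁻¹·108 ≡ 59·108 ≡ 231 (mod 267).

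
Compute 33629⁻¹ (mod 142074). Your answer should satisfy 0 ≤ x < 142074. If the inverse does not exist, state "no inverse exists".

32915

Apply the Euclidean algorithm to 142074 and 33629:
142074 = 4·33629 + 7558
33629 = 4·7558 + 3397
7558 = 2·3397 + 764
3397 = 4·764 + 341
764 = 2·341 + 82
341 = 4·82 + 13
82 = 6·13 + 4
13 = 3·4 + 1
4 = 4·1 + 0
Since gcd(33629, 142074) = 1, back-substitute to write 1 as a combination:
1 = 13 − 3·4
1 = −3·82 + 19·13
1 = 19·341 − 79·82
1 = −79·764 + 177·341
1 = 177·3397 − 787·764
1 = −787·7558 + 1751·3397
1 = 1751·33629 − 7791·7558
1 = −7791·142074 + 32915·33629
So 33629·32915 ≡ 1 (mod 142074).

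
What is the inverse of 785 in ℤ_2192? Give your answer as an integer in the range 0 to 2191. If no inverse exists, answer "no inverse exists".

1681

Run Euclid on (2192, 785):
2192 = 2·785 + 622
785 = 1·622 + 163
622 = 3·163 + 133
163 = 1·133 + 30
133 = 4·30 + 13
30 = 2·13 + 4
13 = 3·4 + 1
4 = 4·1 + 0
Since gcd(785, 2192) = 1, back-substitute to write 1 as a combination:
1 = 13 − 3·4
1 = −3·30 + 7·13
1 = 7·133 − 31·30
1 = −31·163 + 38·133
1 = 38·622 − 145·163
1 = −145·785 + 183·622
1 = 183·2192 − 511·785
Hence 785⁻¹ ≡ -511 ≡ 1681 (mod 2192).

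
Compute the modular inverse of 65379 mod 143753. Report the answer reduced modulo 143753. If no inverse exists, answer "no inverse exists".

Extended Euclidean algorithm:
143753 = 2*65379 + 12995
65379 = 5*12995 + 404
12995 = 32*404 + 67
404 = 6*67 + 2
67 = 33*2 + 1
2 = 2*1 + 0
gcd = 1, so the inverse exists. Back-substitute:
1 = 67 − 33·2
1 = −33·404 + 199·67
1 = 199·12995 − 6401·404
1 = −6401·65379 + 32204·12995
1 = 32204·143753 − 70809·65379
So 65379·(-70809) ≡ 1 (mod 143753), and -70809 ≡ 72944 (mod 143753).

72944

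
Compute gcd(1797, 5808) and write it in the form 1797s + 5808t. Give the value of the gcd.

Repeated division:
5808 = 3*1797 + 417
1797 = 4*417 + 129
417 = 3*129 + 30
129 = 4*30 + 9
30 = 3*9 + 3
9 = 3*3 + 0
gcd(1797, 5808) = 3.
Working backward:
3 = 30 − 3·9
3 = −3·129 + 13·30
3 = 13·417 − 42·129
3 = −42·1797 + 181·417
3 = 181·5808 − 585·1797
So 3 = (181)·5808 + (-585)·1797.

3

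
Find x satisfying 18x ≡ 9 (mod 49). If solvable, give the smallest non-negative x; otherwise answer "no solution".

25

First find gcd(18, 49):
49 = 2·18 + 13
18 = 1·13 + 5
13 = 2·5 + 3
5 = 1·3 + 2
3 = 1·2 + 1
2 = 2·1 + 0
gcd = 1, so a unique solution mod 49 exists.
Back-substitute for the Bézout coefficients:
1 = 3 − 2
1 = −5 + 2·3
1 = 2·13 − 5·5
1 = −5·18 + 7·13
1 = 7·49 − 19·18
So 18·(-19) ≡ 1 (mod 49), giving 18⁻¹ ≡ 30.
x ≡ 18⁻¹·9 ≡ 30·9 ≡ 25 (mod 49).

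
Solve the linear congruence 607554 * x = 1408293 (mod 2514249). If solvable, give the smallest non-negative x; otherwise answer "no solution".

153960

First find gcd(607554, 2514249):
2514249 = 4*607554 + 84033
607554 = 7*84033 + 19323
84033 = 4*19323 + 6741
19323 = 2*6741 + 5841
6741 = 1*5841 + 900
5841 = 6*900 + 441
900 = 2*441 + 18
441 = 24*18 + 9
18 = 2*9 + 0
gcd = 9 and 9 | 1408293, so solutions exist. Divide through by 9: 67506x ≡ 156477 (mod 279361).
Now find 67506⁻¹ mod 279361:
279361 = 4*67506 + 9337
67506 = 7*9337 + 2147
9337 = 4*2147 + 749
2147 = 2*749 + 649
749 = 1*649 + 100
649 = 6*100 + 49
100 = 2*49 + 2
49 = 24*2 + 1
2 = 2*1 + 0
Back-substitute:
1 = 49 − 24·2
1 = −24·100 + 49·49
1 = 49·649 − 318·100
1 = −318·749 + 367·649
1 = 367·2147 − 1052·749
1 = −1052·9337 + 4575·2147
1 = 4575·67506 − 33077·9337
1 = −33077·279361 + 136883·67506
So 67506⁻¹ ≡ 136883 (mod 279361).
Then x ≡ 136883·156477 ≡ 153960 (mod 279361); the smallest non-negative solution is x = 153960.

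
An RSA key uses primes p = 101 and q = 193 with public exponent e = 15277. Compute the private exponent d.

φ(n) = (p−1)(q−1) = 100·192 = 19200.
Need d with 15277·d ≡ 1 (mod 19200). Apply the extended Euclidean algorithm:
19200 = 1·15277 + 3923
15277 = 3·3923 + 3508
3923 = 1·3508 + 415
3508 = 8·415 + 188
415 = 2·188 + 39
188 = 4·39 + 32
39 = 1·32 + 7
32 = 4·7 + 4
7 = 1·4 + 3
4 = 1·3 + 1
3 = 3·1 + 0
Back-substitute:
1 = 4 − 3
1 = −7 + 2·4
1 = 2·32 − 9·7
1 = −9·39 + 11·32
1 = 11·188 − 53·39
1 = −53·415 + 117·188
1 = 117·3508 − 989·415
1 = −989·3923 + 1106·3508
1 = 1106·15277 − 4307·3923
1 = −4307·19200 + 5413·15277
So 15277·5413 ≡ 1 (mod 19200), hence d = 5413.

5413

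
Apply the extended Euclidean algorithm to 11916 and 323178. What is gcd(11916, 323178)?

Apply Euclid's algorithm to 323178 and 11916:
323178 = 27×11916 + 1446
11916 = 8×1446 + 348
1446 = 4×348 + 54
348 = 6×54 + 24
54 = 2×24 + 6
24 = 4×6 + 0
gcd(11916, 323178) = 6.
Back-substituting:
6 = 54 − 2·24
6 = −2·348 + 13·54
6 = 13·1446 − 54·348
6 = −54·11916 + 445·1446
6 = 445·323178 − 12069·11916
So 6 = (445)·323178 + (-12069)·11916.

6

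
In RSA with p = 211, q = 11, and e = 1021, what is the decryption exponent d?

φ(n) = (p−1)(q−1) = 210·10 = 2100.
Need d with 1021·d ≡ 1 (mod 2100). Apply the extended Euclidean algorithm:
2100 = 2×1021 + 58
1021 = 17×58 + 35
58 = 1×35 + 23
35 = 1×23 + 12
23 = 1×12 + 11
12 = 1×11 + 1
11 = 11×1 + 0
Back-substitute:
1 = 12 − 11
1 = −23 + 2·12
1 = 2·35 − 3·23
1 = −3·58 + 5·35
1 = 5·1021 − 88·58
1 = −88·2100 + 181·1021
So 1021·181 ≡ 1 (mod 2100), hence d = 181.

181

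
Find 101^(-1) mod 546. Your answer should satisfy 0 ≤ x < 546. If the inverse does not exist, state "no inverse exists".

Extended Euclidean algorithm:
546 = 5*101 + 41
101 = 2*41 + 19
41 = 2*19 + 3
19 = 6*3 + 1
3 = 3*1 + 0
gcd = 1, so the inverse exists. Back-substitute:
1 = 19 − 6·3
1 = −6·41 + 13·19
1 = 13·101 − 32·41
1 = −32·546 + 173·101
So 101·173 ≡ 1 (mod 546).

173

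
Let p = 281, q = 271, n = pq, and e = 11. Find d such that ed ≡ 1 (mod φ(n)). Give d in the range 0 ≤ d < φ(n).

27491

φ(n) = (p−1)(q−1) = 280·270 = 75600.
Need d with 11·d ≡ 1 (mod 75600). Apply the extended Euclidean algorithm:
75600 = 6872·11 + 8
11 = 1·8 + 3
8 = 2·3 + 2
3 = 1·2 + 1
2 = 2·1 + 0
Back-substitute:
1 = 3 − 2
1 = −8 + 3·3
1 = 3·11 − 4·8
1 = −4·75600 + 27491·11
So 11·27491 ≡ 1 (mod 75600), hence d = 27491.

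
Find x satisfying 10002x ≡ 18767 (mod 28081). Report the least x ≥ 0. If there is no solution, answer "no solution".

12487

First find gcd(10002, 28081):
28081 = 2·10002 + 8077
10002 = 1·8077 + 1925
8077 = 4·1925 + 377
1925 = 5·377 + 40
377 = 9·40 + 17
40 = 2·17 + 6
17 = 2·6 + 5
6 = 1·5 + 1
5 = 5·1 + 0
gcd = 1, so a unique solution mod 28081 exists.
Back-substitute for the Bézout coefficients:
1 = 6 − 5
1 = −17 + 3·6
1 = 3·40 − 7·17
1 = −7·377 + 66·40
1 = 66·1925 − 337·377
1 = −337·8077 + 1414·1925
1 = 1414·10002 − 1751·8077
1 = −1751·28081 + 4916·10002
So 10002·(4916) ≡ 1 (mod 28081), giving 10002⁻¹ ≡ 4916.
x ≡ 10002⁻¹·18767 ≡ 4916·18767 ≡ 12487 (mod 28081).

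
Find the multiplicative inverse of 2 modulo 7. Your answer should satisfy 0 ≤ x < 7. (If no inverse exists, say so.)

Apply the Euclidean algorithm to 7 and 2:
7 = 3*2 + 1
2 = 2*1 + 0
gcd = 1, so the inverse exists. Back-substitute:
1 = 7 − 3·2
So 2·(-3) ≡ 1 (mod 7), and -3 ≡ 4 (mod 7).

4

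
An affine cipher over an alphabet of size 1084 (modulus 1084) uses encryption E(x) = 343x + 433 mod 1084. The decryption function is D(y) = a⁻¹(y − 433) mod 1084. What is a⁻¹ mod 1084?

335

gcd(1084, 343) by repeated division:
1084 = 3×343 + 55
343 = 6×55 + 13
55 = 4×13 + 3
13 = 4×3 + 1
3 = 3×1 + 0
gcd = 1, so the inverse exists. Back-substitute:
1 = 13 − 4·3
1 = −4·55 + 17·13
1 = 17·343 − 106·55
1 = −106·1084 + 335·343
So 343·335 ≡ 1 (mod 1084).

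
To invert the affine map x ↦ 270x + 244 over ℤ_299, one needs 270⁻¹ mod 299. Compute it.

134

Apply the Euclidean algorithm to 299 and 270:
299 = 1*270 + 29
270 = 9*29 + 9
29 = 3*9 + 2
9 = 4*2 + 1
2 = 2*1 + 0
The gcd is 1. Working backward:
1 = 9 − 4·2
1 = −4·29 + 13·9
1 = 13·270 − 121·29
1 = −121·299 + 134·270
So 270·134 ≡ 1 (mod 299).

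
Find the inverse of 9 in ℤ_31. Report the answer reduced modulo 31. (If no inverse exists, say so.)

gcd(31, 9) by repeated division:
31 = 3·9 + 4
9 = 2·4 + 1
4 = 4·1 + 0
gcd = 1, so the inverse exists. Back-substitute:
1 = 9 − 2·4
1 = −2·31 + 7·9
So 9·7 ≡ 1 (mod 31).

7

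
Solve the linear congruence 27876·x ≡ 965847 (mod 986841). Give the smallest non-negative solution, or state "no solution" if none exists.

First find gcd(27876, 986841):
986841 = 35·27876 + 11181
27876 = 2·11181 + 5514
11181 = 2·5514 + 153
5514 = 36·153 + 6
153 = 25·6 + 3
6 = 2·3 + 0
gcd = 3 and 3 | 965847, so solutions exist. Divide through by 3: 9292x ≡ 321949 (mod 328947).
Now find 9292⁻¹ mod 328947:
328947 = 35×9292 + 3727
9292 = 2×3727 + 1838
3727 = 2×1838 + 51
1838 = 36×51 + 2
51 = 25×2 + 1
2 = 2×1 + 0
Back-substitute:
1 = 51 − 25·2
1 = −25·1838 + 901·51
1 = 901·3727 − 1827·1838
1 = −1827·9292 + 4555·3727
1 = 4555·328947 − 161252·9292
So 9292·(-161252) ≡ 1 (mod 328947), i.e. 9292⁻¹ ≡ 167695.
Then x ≡ 167695·321949 ≡ 153286 (mod 328947); the smallest non-negative solution is x = 153286.

153286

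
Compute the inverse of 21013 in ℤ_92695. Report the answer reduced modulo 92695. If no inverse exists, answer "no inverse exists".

gcd(92695, 21013) by repeated division:
92695 = 4·21013 + 8643
21013 = 2·8643 + 3727
8643 = 2·3727 + 1189
3727 = 3·1189 + 160
1189 = 7·160 + 69
160 = 2·69 + 22
69 = 3·22 + 3
22 = 7·3 + 1
3 = 3·1 + 0
gcd = 1, so the inverse exists. Back-substitute:
1 = 22 − 7·3
1 = −7·69 + 22·22
1 = 22·160 − 51·69
1 = −51·1189 + 379·160
1 = 379·3727 − 1188·1189
1 = −1188·8643 + 2755·3727
1 = 2755·21013 − 6698·8643
1 = −6698·92695 + 29547·21013
So 21013·29547 ≡ 1 (mod 92695).

29547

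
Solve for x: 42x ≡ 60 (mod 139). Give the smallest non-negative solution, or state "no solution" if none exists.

First find gcd(42, 139):
139 = 3×42 + 13
42 = 3×13 + 3
13 = 4×3 + 1
3 = 3×1 + 0
gcd = 1, so a unique solution mod 139 exists.
Back-substitute for the Bézout coefficients:
1 = 13 − 4·3
1 = −4·42 + 13·13
1 = 13·139 − 43·42
So 42·(-43) ≡ 1 (mod 139), giving 42⁻¹ ≡ 96.
x ≡ 42⁻¹·60 ≡ 96·60 ≡ 61 (mod 139).

61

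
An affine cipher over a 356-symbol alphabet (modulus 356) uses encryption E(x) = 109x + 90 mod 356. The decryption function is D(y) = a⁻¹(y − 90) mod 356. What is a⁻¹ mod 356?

49

Apply the Euclidean algorithm to 356 and 109:
356 = 3×109 + 29
109 = 3×29 + 22
29 = 1×22 + 7
22 = 3×7 + 1
7 = 7×1 + 0
gcd = 1, so the inverse exists. Back-substitute:
1 = 22 − 3·7
1 = −3·29 + 4·22
1 = 4·109 − 15·29
1 = −15·356 + 49·109
So 109·49 ≡ 1 (mod 356).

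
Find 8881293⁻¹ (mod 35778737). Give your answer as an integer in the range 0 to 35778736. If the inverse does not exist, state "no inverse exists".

gcd(35778737, 8881293) by repeated division:
35778737 = 4×8881293 + 253565
8881293 = 35×253565 + 6518
253565 = 38×6518 + 5881
6518 = 1×5881 + 637
5881 = 9×637 + 148
637 = 4×148 + 45
148 = 3×45 + 13
45 = 3×13 + 6
13 = 2×6 + 1
6 = 6×1 + 0
Since gcd(8881293, 35778737) = 1, back-substitute to write 1 as a combination:
1 = 13 − 2·6
1 = −2·45 + 7·13
1 = 7·148 − 23·45
1 = −23·637 + 99·148
1 = 99·5881 − 914·637
1 = −914·6518 + 1013·5881
1 = 1013·253565 − 39408·6518
1 = −39408·8881293 + 1380293·253565
1 = 1380293·35778737 − 5560580·8881293
So 8881293·(-5560580) ≡ 1 (mod 35778737), and -5560580 ≡ 30218157 (mod 35778737).

30218157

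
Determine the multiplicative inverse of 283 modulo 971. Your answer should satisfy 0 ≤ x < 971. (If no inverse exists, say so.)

772

Extended Euclidean algorithm:
971 = 3×283 + 122
283 = 2×122 + 39
122 = 3×39 + 5
39 = 7×5 + 4
5 = 1×4 + 1
4 = 4×1 + 0
The gcd is 1. Working backward:
1 = 5 − 4
1 = −39 + 8·5
1 = 8·122 − 25·39
1 = −25·283 + 58·122
1 = 58·971 − 199·283
So 283·(-199) ≡ 1 (mod 971), and -199 ≡ 772 (mod 971).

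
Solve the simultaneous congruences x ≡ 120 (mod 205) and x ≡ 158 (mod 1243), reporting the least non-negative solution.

172935

Write x = 120 + 205·k. Then 205·k ≡ 158 − 120 ≡ 38 (mod 1243).
Need 205⁻¹ mod 1243. Extended Euclid on (1243, 205):
1243 = 6×205 + 13
205 = 15×13 + 10
13 = 1×10 + 3
10 = 3×3 + 1
3 = 3×1 + 0
Back-substitute:
1 = 10 − 3·3
1 = −3·13 + 4·10
1 = 4·205 − 63·13
1 = −63·1243 + 382·205
205⁻¹ ≡ 382 (mod 1243), so k ≡ 382·38 ≡ 843 (mod 1243).
x = 120 + 205·843 = 172935.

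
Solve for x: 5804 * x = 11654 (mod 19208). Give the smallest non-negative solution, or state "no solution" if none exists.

no solution

gcd(5804, 19208):
19208 = 3·5804 + 1796
5804 = 3·1796 + 416
1796 = 4·416 + 132
416 = 3·132 + 20
132 = 6·20 + 12
20 = 1·12 + 8
12 = 1·8 + 4
8 = 2·4 + 0
gcd = 4, but 4 ∤ 11654, so the congruence has no solution.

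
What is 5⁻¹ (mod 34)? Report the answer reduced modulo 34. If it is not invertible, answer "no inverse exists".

Run Euclid on (34, 5):
34 = 6*5 + 4
5 = 1*4 + 1
4 = 4*1 + 0
gcd = 1, so the inverse exists. Back-substitute:
1 = 5 − 4
1 = −34 + 7·5
So 5·7 ≡ 1 (mod 34).

7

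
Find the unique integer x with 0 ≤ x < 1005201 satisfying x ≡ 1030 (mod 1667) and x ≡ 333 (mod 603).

327762

Write x = 1030 + 1667·k. Then 1667·k ≡ 333 − 1030 ≡ 509 (mod 603).
Need 1667⁻¹ mod 603. Extended Euclid on (603, 461):
603 = 1×461 + 142
461 = 3×142 + 35
142 = 4×35 + 2
35 = 17×2 + 1
2 = 2×1 + 0
Back-substitute:
1 = 35 − 17·2
1 = −17·142 + 69·35
1 = 69·461 − 224·142
1 = −224·603 + 293·461
1667⁻¹ ≡ 293 (mod 603), so k ≡ 293·509 ≡ 196 (mod 603).
x = 1030 + 1667·196 = 327762.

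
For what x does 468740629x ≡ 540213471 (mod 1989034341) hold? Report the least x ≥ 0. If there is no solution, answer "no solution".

35873325

First find gcd(468740629, 1989034341):
1989034341 = 4*468740629 + 114071825
468740629 = 4*114071825 + 12453329
114071825 = 9*12453329 + 1991864
12453329 = 6*1991864 + 502145
1991864 = 3*502145 + 485429
502145 = 1*485429 + 16716
485429 = 29*16716 + 665
16716 = 25*665 + 91
665 = 7*91 + 28
91 = 3*28 + 7
28 = 4*7 + 0
gcd = 7 and 7 | 540213471, so solutions exist. Divide through by 7: 66962947x ≡ 77173353 (mod 284147763).
Now find 66962947⁻¹ mod 284147763:
284147763 = 4×66962947 + 16295975
66962947 = 4×16295975 + 1779047
16295975 = 9×1779047 + 284552
1779047 = 6×284552 + 71735
284552 = 3×71735 + 69347
71735 = 1×69347 + 2388
69347 = 29×2388 + 95
2388 = 25×95 + 13
95 = 7×13 + 4
13 = 3×4 + 1
4 = 4×1 + 0
Back-substitute:
1 = 13 − 3·4
1 = −3·95 + 22·13
1 = 22·2388 − 553·95
1 = −553·69347 + 16059·2388
1 = 16059·71735 − 16612·69347
1 = −16612·284552 + 65895·71735
1 = 65895·1779047 − 411982·284552
1 = −411982·16295975 + 3773733·1779047
1 = 3773733·66962947 − 15506914·16295975
1 = −15506914·284147763 + 65801389·66962947
So 66962947⁻¹ ≡ 65801389 (mod 284147763).
Then x ≡ 65801389·77173353 ≡ 35873325 (mod 284147763); the smallest non-negative solution is x = 35873325.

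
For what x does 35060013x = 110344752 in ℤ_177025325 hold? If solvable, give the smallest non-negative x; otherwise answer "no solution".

First find gcd(35060013, 177025325):
177025325 = 5*35060013 + 1725260
35060013 = 20*1725260 + 554813
1725260 = 3*554813 + 60821
554813 = 9*60821 + 7424
60821 = 8*7424 + 1429
7424 = 5*1429 + 279
1429 = 5*279 + 34
279 = 8*34 + 7
34 = 4*7 + 6
7 = 1*6 + 1
6 = 6*1 + 0
gcd = 1, so a unique solution mod 177025325 exists.
Back-substitute for the Bézout coefficients:
1 = 7 − 6
1 = −34 + 5·7
1 = 5·279 − 41·34
1 = −41·1429 + 210·279
1 = 210·7424 − 1091·1429
1 = −1091·60821 + 8938·7424
1 = 8938·554813 − 81533·60821
1 = −81533·1725260 + 253537·554813
1 = 253537·35060013 − 5152273·1725260
1 = −5152273·177025325 + 26014902·35060013
So 35060013·(26014902) ≡ 1 (mod 177025325), giving 35060013⁻¹ ≡ 26014902.
x ≡ 35060013⁻¹·110344752 ≡ 26014902·110344752 ≡ 113283329 (mod 177025325).

113283329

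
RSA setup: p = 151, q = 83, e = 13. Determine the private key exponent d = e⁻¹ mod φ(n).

φ(n) = (p−1)(q−1) = 150·82 = 12300.
Need d with 13·d ≡ 1 (mod 12300). Apply the extended Euclidean algorithm:
12300 = 946×13 + 2
13 = 6×2 + 1
2 = 2×1 + 0
Back-substitute:
1 = 13 − 6·2
1 = −6·12300 + 5677·13
So 13·5677 ≡ 1 (mod 12300), hence d = 5677.

5677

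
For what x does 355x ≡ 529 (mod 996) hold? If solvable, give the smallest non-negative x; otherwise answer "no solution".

First find gcd(355, 996):
996 = 2*355 + 286
355 = 1*286 + 69
286 = 4*69 + 10
69 = 6*10 + 9
10 = 1*9 + 1
9 = 9*1 + 0
gcd = 1, so a unique solution mod 996 exists.
Back-substitute for the Bézout coefficients:
1 = 10 − 9
1 = −69 + 7·10
1 = 7·286 − 29·69
1 = −29·355 + 36·286
1 = 36·996 − 101·355
So 355·(-101) ≡ 1 (mod 996), giving 355⁻¹ ≡ 895.
x ≡ 355⁻¹·529 ≡ 895·529 ≡ 355 (mod 996).

355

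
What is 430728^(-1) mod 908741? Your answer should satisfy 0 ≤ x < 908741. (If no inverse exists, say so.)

634341

Apply the Euclidean algorithm to 908741 and 430728:
908741 = 2·430728 + 47285
430728 = 9·47285 + 5163
47285 = 9·5163 + 818
5163 = 6·818 + 255
818 = 3·255 + 53
255 = 4·53 + 43
53 = 1·43 + 10
43 = 4·10 + 3
10 = 3·3 + 1
3 = 3·1 + 0
The gcd is 1. Working backward:
1 = 10 − 3·3
1 = −3·43 + 13·10
1 = 13·53 − 16·43
1 = −16·255 + 77·53
1 = 77·818 − 247·255
1 = −247·5163 + 1559·818
1 = 1559·47285 − 14278·5163
1 = −14278·430728 + 130061·47285
1 = 130061·908741 − 274400·430728
So 430728·(-274400) ≡ 1 (mod 908741), and -274400 ≡ 634341 (mod 908741).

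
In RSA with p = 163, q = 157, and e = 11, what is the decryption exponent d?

φ(n) = (p−1)(q−1) = 162·156 = 25272.
Need d with 11·d ≡ 1 (mod 25272). Apply the extended Euclidean algorithm:
25272 = 2297*11 + 5
11 = 2*5 + 1
5 = 5*1 + 0
Back-substitute:
1 = 11 − 2·5
1 = −2·25272 + 4595·11
So 11·4595 ≡ 1 (mod 25272), hence d = 4595.

4595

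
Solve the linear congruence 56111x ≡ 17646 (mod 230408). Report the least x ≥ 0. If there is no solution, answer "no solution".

223674

First find gcd(56111, 230408):
230408 = 4×56111 + 5964
56111 = 9×5964 + 2435
5964 = 2×2435 + 1094
2435 = 2×1094 + 247
1094 = 4×247 + 106
247 = 2×106 + 35
106 = 3×35 + 1
35 = 35×1 + 0
gcd = 1, so a unique solution mod 230408 exists.
Back-substitute for the Bézout coefficients:
1 = 106 − 3·35
1 = −3·247 + 7·106
1 = 7·1094 − 31·247
1 = −31·2435 + 69·1094
1 = 69·5964 − 169·2435
1 = −169·56111 + 1590·5964
1 = 1590·230408 − 6529·56111
So 56111·(-6529) ≡ 1 (mod 230408), giving 56111⁻¹ ≡ 223879.
x ≡ 56111⁻¹·17646 ≡ 223879·17646 ≡ 223674 (mod 230408).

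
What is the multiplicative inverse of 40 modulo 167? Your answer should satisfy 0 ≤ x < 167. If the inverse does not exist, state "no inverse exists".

Extended Euclidean algorithm:
167 = 4*40 + 7
40 = 5*7 + 5
7 = 1*5 + 2
5 = 2*2 + 1
2 = 2*1 + 0
The gcd is 1. Working backward:
1 = 5 − 2·2
1 = −2·7 + 3·5
1 = 3·40 − 17·7
1 = −17·167 + 71·40
So 40·71 ≡ 1 (mod 167).

71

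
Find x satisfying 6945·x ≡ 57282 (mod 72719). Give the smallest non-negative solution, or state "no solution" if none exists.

21180

First find gcd(6945, 72719):
72719 = 10·6945 + 3269
6945 = 2·3269 + 407
3269 = 8·407 + 13
407 = 31·13 + 4
13 = 3·4 + 1
4 = 4·1 + 0
gcd = 1, so a unique solution mod 72719 exists.
Back-substitute for the Bézout coefficients:
1 = 13 − 3·4
1 = −3·407 + 94·13
1 = 94·3269 − 755·407
1 = −755·6945 + 1604·3269
1 = 1604·72719 − 16795·6945
So 6945·(-16795) ≡ 1 (mod 72719), giving 6945⁻¹ ≡ 55924.
x ≡ 6945⁻¹·57282 ≡ 55924·57282 ≡ 21180 (mod 72719).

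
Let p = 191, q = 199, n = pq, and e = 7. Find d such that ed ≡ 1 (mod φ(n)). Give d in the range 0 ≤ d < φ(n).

16123

φ(n) = (p−1)(q−1) = 190·198 = 37620.
Need d with 7·d ≡ 1 (mod 37620). Apply the extended Euclidean algorithm:
37620 = 5374*7 + 2
7 = 3*2 + 1
2 = 2*1 + 0
Back-substitute:
1 = 7 − 3·2
1 = −3·37620 + 16123·7
So 7·16123 ≡ 1 (mod 37620), hence d = 16123.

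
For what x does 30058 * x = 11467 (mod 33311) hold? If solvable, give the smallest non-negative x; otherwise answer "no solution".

29150

First find gcd(30058, 33311):
33311 = 1×30058 + 3253
30058 = 9×3253 + 781
3253 = 4×781 + 129
781 = 6×129 + 7
129 = 18×7 + 3
7 = 2×3 + 1
3 = 3×1 + 0
gcd = 1, so a unique solution mod 33311 exists.
Back-substitute for the Bézout coefficients:
1 = 7 − 2·3
1 = −2·129 + 37·7
1 = 37·781 − 224·129
1 = −224·3253 + 933·781
1 = 933·30058 − 8621·3253
1 = −8621·33311 + 9554·30058
So 30058·(9554) ≡ 1 (mod 33311), giving 30058⁻¹ ≡ 9554.
x ≡ 30058⁻¹·11467 ≡ 9554·11467 ≡ 29150 (mod 33311).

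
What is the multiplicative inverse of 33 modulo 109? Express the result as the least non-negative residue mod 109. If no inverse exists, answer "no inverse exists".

76

Extended Euclidean algorithm:
109 = 3·33 + 10
33 = 3·10 + 3
10 = 3·3 + 1
3 = 3·1 + 0
gcd = 1, so the inverse exists. Back-substitute:
1 = 10 − 3·3
1 = −3·33 + 10·10
1 = 10·109 − 33·33
So 33·(-33) ≡ 1 (mod 109), and -33 ≡ 76 (mod 109).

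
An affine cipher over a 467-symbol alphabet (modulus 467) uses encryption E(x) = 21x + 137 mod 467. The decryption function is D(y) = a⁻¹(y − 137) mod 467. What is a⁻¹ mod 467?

89

Run Euclid on (467, 21):
467 = 22*21 + 5
21 = 4*5 + 1
5 = 5*1 + 0
Since gcd(21, 467) = 1, back-substitute to write 1 as a combination:
1 = 21 − 4·5
1 = −4·467 + 89·21
So 21·89 ≡ 1 (mod 467).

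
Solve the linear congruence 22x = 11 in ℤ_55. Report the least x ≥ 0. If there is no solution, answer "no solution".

3

First find gcd(22, 55):
55 = 2×22 + 11
22 = 2×11 + 0
gcd = 11 and 11 | 11, so solutions exist. Divide through by 11: 2x ≡ 1 (mod 5).
Now find 2⁻¹ mod 5:
5 = 2*2 + 1
2 = 2*1 + 0
Back-substitute:
1 = 5 − 2·2
So 2·(-2) ≡ 1 (mod 5), i.e. 2⁻¹ ≡ 3.
Then x ≡ 3·1 ≡ 3 (mod 5); the smallest non-negative solution is x = 3.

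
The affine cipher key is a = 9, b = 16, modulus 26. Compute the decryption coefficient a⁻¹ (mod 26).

3

Run Euclid on (26, 9):
26 = 2*9 + 8
9 = 1*8 + 1
8 = 8*1 + 0
The gcd is 1. Working backward:
1 = 9 − 8
1 = −26 + 3·9
So 9·3 ≡ 1 (mod 26).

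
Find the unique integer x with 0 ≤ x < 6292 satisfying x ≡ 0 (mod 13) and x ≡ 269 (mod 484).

5109

Write x = 0 + 13·k. Then 13·k ≡ 269 − 0 ≡ 269 (mod 484).
Need 13⁻¹ mod 484. Extended Euclid on (484, 13):
484 = 37×13 + 3
13 = 4×3 + 1
3 = 3×1 + 0
Back-substitute:
1 = 13 − 4·3
1 = −4·484 + 149·13
13⁻¹ ≡ 149 (mod 484), so k ≡ 149·269 ≡ 393 (mod 484).
x = 0 + 13·393 = 5109.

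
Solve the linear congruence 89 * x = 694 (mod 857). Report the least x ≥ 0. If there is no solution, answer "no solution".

470

First find gcd(89, 857):
857 = 9×89 + 56
89 = 1×56 + 33
56 = 1×33 + 23
33 = 1×23 + 10
23 = 2×10 + 3
10 = 3×3 + 1
3 = 3×1 + 0
gcd = 1, so a unique solution mod 857 exists.
Back-substitute for the Bézout coefficients:
1 = 10 − 3·3
1 = −3·23 + 7·10
1 = 7·33 − 10·23
1 = −10·56 + 17·33
1 = 17·89 − 27·56
1 = −27·857 + 260·89
So 89·(260) ≡ 1 (mod 857), giving 89⁻¹ ≡ 260.
x ≡ 89⁻¹·694 ≡ 260·694 ≡ 470 (mod 857).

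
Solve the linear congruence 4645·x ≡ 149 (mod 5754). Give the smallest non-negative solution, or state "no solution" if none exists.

First find gcd(4645, 5754):
5754 = 1×4645 + 1109
4645 = 4×1109 + 209
1109 = 5×209 + 64
209 = 3×64 + 17
64 = 3×17 + 13
17 = 1×13 + 4
13 = 3×4 + 1
4 = 4×1 + 0
gcd = 1, so a unique solution mod 5754 exists.
Back-substitute for the Bézout coefficients:
1 = 13 − 3·4
1 = −3·17 + 4·13
1 = 4·64 − 15·17
1 = −15·209 + 49·64
1 = 49·1109 − 260·209
1 = −260·4645 + 1089·1109
1 = 1089·5754 − 1349·4645
So 4645·(-1349) ≡ 1 (mod 5754), giving 4645⁻¹ ≡ 4405.
x ≡ 4645⁻¹·149 ≡ 4405·149 ≡ 389 (mod 5754).

389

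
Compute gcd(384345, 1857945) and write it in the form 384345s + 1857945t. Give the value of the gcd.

Euclidean algorithm:
1857945 = 4*384345 + 320565
384345 = 1*320565 + 63780
320565 = 5*63780 + 1665
63780 = 38*1665 + 510
1665 = 3*510 + 135
510 = 3*135 + 105
135 = 1*105 + 30
105 = 3*30 + 15
30 = 2*15 + 0
gcd(384345, 1857945) = 15.
Working backward:
15 = 105 − 3·30
15 = −3·135 + 4·105
15 = 4·510 − 15·135
15 = −15·1665 + 49·510
15 = 49·63780 − 1877·1665
15 = −1877·320565 + 9434·63780
15 = 9434·384345 − 11311·320565
15 = −11311·1857945 + 54678·384345
So 15 = (-11311)·1857945 + (54678)·384345.

15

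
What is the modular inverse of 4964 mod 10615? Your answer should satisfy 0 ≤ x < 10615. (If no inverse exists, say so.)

Run Euclid on (10615, 4964):
10615 = 2*4964 + 687
4964 = 7*687 + 155
687 = 4*155 + 67
155 = 2*67 + 21
67 = 3*21 + 4
21 = 5*4 + 1
4 = 4*1 + 0
gcd = 1, so the inverse exists. Back-substitute:
1 = 21 − 5·4
1 = −5·67 + 16·21
1 = 16·155 − 37·67
1 = −37·687 + 164·155
1 = 164·4964 − 1185·687
1 = −1185·10615 + 2534·4964
So 4964·2534 ≡ 1 (mod 10615).

2534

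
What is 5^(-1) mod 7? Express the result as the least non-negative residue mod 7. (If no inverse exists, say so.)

Extended Euclidean algorithm:
7 = 1*5 + 2
5 = 2*2 + 1
2 = 2*1 + 0
gcd = 1, so the inverse exists. Back-substitute:
1 = 5 − 2·2
1 = −2·7 + 3·5
So 5·3 ≡ 1 (mod 7).

3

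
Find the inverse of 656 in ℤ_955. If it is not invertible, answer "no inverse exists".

741

gcd(955, 656) by repeated division:
955 = 1·656 + 299
656 = 2·299 + 58
299 = 5·58 + 9
58 = 6·9 + 4
9 = 2·4 + 1
4 = 4·1 + 0
Since gcd(656, 955) = 1, back-substitute to write 1 as a combination:
1 = 9 − 2·4
1 = −2·58 + 13·9
1 = 13·299 − 67·58
1 = −67·656 + 147·299
1 = 147·955 − 214·656
So 656·(-214) ≡ 1 (mod 955), and -214 ≡ 741 (mod 955).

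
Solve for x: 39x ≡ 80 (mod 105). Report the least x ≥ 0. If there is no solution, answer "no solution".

gcd(39, 105):
105 = 2*39 + 27
39 = 1*27 + 12
27 = 2*12 + 3
12 = 4*3 + 0
gcd = 3, but 3 ∤ 80, so the congruence has no solution.

no solution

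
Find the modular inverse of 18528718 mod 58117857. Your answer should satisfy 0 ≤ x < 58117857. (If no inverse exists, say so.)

Extended Euclidean algorithm:
58117857 = 3×18528718 + 2531703
18528718 = 7×2531703 + 806797
2531703 = 3×806797 + 111312
806797 = 7×111312 + 27613
111312 = 4×27613 + 860
27613 = 32×860 + 93
860 = 9×93 + 23
93 = 4×23 + 1
23 = 23×1 + 0
Since gcd(18528718, 58117857) = 1, back-substitute to write 1 as a combination:
1 = 93 − 4·23
1 = −4·860 + 37·93
1 = 37·27613 − 1188·860
1 = −1188·111312 + 4789·27613
1 = 4789·806797 − 34711·111312
1 = −34711·2531703 + 108922·806797
1 = 108922·18528718 − 797165·2531703
1 = −797165·58117857 + 2500417·18528718
So 18528718·2500417 ≡ 1 (mod 58117857).

2500417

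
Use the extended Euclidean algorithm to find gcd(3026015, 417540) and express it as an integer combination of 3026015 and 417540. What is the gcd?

Repeated division:
3026015 = 7*417540 + 103235
417540 = 4*103235 + 4600
103235 = 22*4600 + 2035
4600 = 2*2035 + 530
2035 = 3*530 + 445
530 = 1*445 + 85
445 = 5*85 + 20
85 = 4*20 + 5
20 = 4*5 + 0
gcd(3026015, 417540) = 5.
Working backward:
5 = 85 − 4·20
5 = −4·445 + 21·85
5 = 21·530 − 25·445
5 = −25·2035 + 96·530
5 = 96·4600 − 217·2035
5 = −217·103235 + 4870·4600
5 = 4870·417540 − 19697·103235
5 = −19697·3026015 + 142749·417540
So 5 = (-19697)·3026015 + (142749)·417540.

5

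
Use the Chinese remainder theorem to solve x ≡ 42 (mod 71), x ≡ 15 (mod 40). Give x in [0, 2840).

Write x = 42 + 71·k. Then 71·k ≡ 15 − 42 ≡ 13 (mod 40).
Need 71⁻¹ mod 40. Extended Euclid on (40, 31):
40 = 1*31 + 9
31 = 3*9 + 4
9 = 2*4 + 1
4 = 4*1 + 0
Back-substitute:
1 = 9 − 2·4
1 = −2·31 + 7·9
1 = 7·40 − 9·31
71⁻¹ ≡ 31 (mod 40), so k ≡ 31·13 ≡ 3 (mod 40).
x = 42 + 71·3 = 255.

255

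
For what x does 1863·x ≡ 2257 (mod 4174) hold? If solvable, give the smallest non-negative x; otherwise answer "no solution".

3931

First find gcd(1863, 4174):
4174 = 2*1863 + 448
1863 = 4*448 + 71
448 = 6*71 + 22
71 = 3*22 + 5
22 = 4*5 + 2
5 = 2*2 + 1
2 = 2*1 + 0
gcd = 1, so a unique solution mod 4174 exists.
Back-substitute for the Bézout coefficients:
1 = 5 − 2·2
1 = −2·22 + 9·5
1 = 9·71 − 29·22
1 = −29·448 + 183·71
1 = 183·1863 − 761·448
1 = −761·4174 + 1705·1863
So 1863·(1705) ≡ 1 (mod 4174), giving 1863⁻¹ ≡ 1705.
x ≡ 1863⁻¹·2257 ≡ 1705·2257 ≡ 3931 (mod 4174).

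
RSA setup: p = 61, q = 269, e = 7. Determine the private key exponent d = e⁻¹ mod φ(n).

φ(n) = (p−1)(q−1) = 60·268 = 16080.
Need d with 7·d ≡ 1 (mod 16080). Apply the extended Euclidean algorithm:
16080 = 2297*7 + 1
7 = 7*1 + 0
Back-substitute:
1 = 16080 − 2297·7
So 7·(-2297) ≡ 1 (mod 16080), hence d ≡ -2297 ≡ 13783 (mod 16080).

13783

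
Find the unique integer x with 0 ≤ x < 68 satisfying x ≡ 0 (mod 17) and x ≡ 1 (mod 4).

17

Write x = 0 + 17·k. Then 17·k ≡ 1 − 0 ≡ 1 (mod 4).
Need 17⁻¹ mod 4. Extended Euclid on (4, 1):
4 = 4*1 + 0
17⁻¹ ≡ 1 (mod 4), so k ≡ 1·1 ≡ 1 (mod 4).
x = 0 + 17·1 = 17.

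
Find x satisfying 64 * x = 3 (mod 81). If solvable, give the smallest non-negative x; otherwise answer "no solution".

First find gcd(64, 81):
81 = 1·64 + 17
64 = 3·17 + 13
17 = 1·13 + 4
13 = 3·4 + 1
4 = 4·1 + 0
gcd = 1, so a unique solution mod 81 exists.
Back-substitute for the Bézout coefficients:
1 = 13 − 3·4
1 = −3·17 + 4·13
1 = 4·64 − 15·17
1 = −15·81 + 19·64
So 64·(19) ≡ 1 (mod 81), giving 64⁻¹ ≡ 19.
x ≡ 64⁻¹·3 ≡ 19·3 ≡ 57 (mod 81).

57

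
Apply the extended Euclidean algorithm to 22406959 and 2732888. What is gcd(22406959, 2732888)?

1

Apply Euclid's algorithm to 22406959 and 2732888:
22406959 = 8×2732888 + 543855
2732888 = 5×543855 + 13613
543855 = 39×13613 + 12948
13613 = 1×12948 + 665
12948 = 19×665 + 313
665 = 2×313 + 39
313 = 8×39 + 1
39 = 39×1 + 0
gcd(22406959, 2732888) = 1.
Working backward:
1 = 313 − 8·39
1 = −8·665 + 17·313
1 = 17·12948 − 331·665
1 = −331·13613 + 348·12948
1 = 348·543855 − 13903·13613
1 = −13903·2732888 + 69863·543855
1 = 69863·22406959 − 572807·2732888
So 1 = (69863)·22406959 + (-572807)·2732888.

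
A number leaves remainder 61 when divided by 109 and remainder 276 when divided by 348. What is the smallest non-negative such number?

Write x = 61 + 109·k. Then 109·k ≡ 276 − 61 ≡ 215 (mod 348).
Need 109⁻¹ mod 348. Extended Euclid on (348, 109):
348 = 3·109 + 21
109 = 5·21 + 4
21 = 5·4 + 1
4 = 4·1 + 0
Back-substitute:
1 = 21 − 5·4
1 = −5·109 + 26·21
1 = 26·348 − 83·109
109⁻¹ ≡ 265 (mod 348), so k ≡ 265·215 ≡ 251 (mod 348).
x = 61 + 109·251 = 27420.

27420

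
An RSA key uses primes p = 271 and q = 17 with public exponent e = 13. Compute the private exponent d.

997

φ(n) = (p−1)(q−1) = 270·16 = 4320.
Need d with 13·d ≡ 1 (mod 4320). Apply the extended Euclidean algorithm:
4320 = 332×13 + 4
13 = 3×4 + 1
4 = 4×1 + 0
Back-substitute:
1 = 13 − 3·4
1 = −3·4320 + 997·13
So 13·997 ≡ 1 (mod 4320), hence d = 997.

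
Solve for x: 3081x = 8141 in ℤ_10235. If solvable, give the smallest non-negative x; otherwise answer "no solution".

First find gcd(3081, 10235):
10235 = 3*3081 + 992
3081 = 3*992 + 105
992 = 9*105 + 47
105 = 2*47 + 11
47 = 4*11 + 3
11 = 3*3 + 2
3 = 1*2 + 1
2 = 2*1 + 0
gcd = 1, so a unique solution mod 10235 exists.
Back-substitute for the Bézout coefficients:
1 = 3 − 2
1 = −11 + 4·3
1 = 4·47 − 17·11
1 = −17·105 + 38·47
1 = 38·992 − 359·105
1 = −359·3081 + 1115·992
1 = 1115·10235 − 3704·3081
So 3081·(-3704) ≡ 1 (mod 10235), giving 3081⁻¹ ≡ 6531.
x ≡ 3081⁻¹·8141 ≡ 6531·8141 ≡ 8281 (mod 10235).

8281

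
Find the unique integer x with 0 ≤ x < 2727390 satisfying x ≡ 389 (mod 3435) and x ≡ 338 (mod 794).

Write x = 389 + 3435·k. Then 3435·k ≡ 338 − 389 ≡ 743 (mod 794).
Need 3435⁻¹ mod 794. Extended Euclid on (794, 259):
794 = 3·259 + 17
259 = 15·17 + 4
17 = 4·4 + 1
4 = 4·1 + 0
Back-substitute:
1 = 17 − 4·4
1 = −4·259 + 61·17
1 = 61·794 − 187·259
3435⁻¹ ≡ 607 (mod 794), so k ≡ 607·743 ≡ 9 (mod 794).
x = 389 + 3435·9 = 31304.

31304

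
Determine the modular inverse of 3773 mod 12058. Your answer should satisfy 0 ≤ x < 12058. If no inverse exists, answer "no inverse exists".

gcd(12058, 3773) by repeated division:
12058 = 3·3773 + 739
3773 = 5·739 + 78
739 = 9·78 + 37
78 = 2·37 + 4
37 = 9·4 + 1
4 = 4·1 + 0
Since gcd(3773, 12058) = 1, back-substitute to write 1 as a combination:
1 = 37 − 9·4
1 = −9·78 + 19·37
1 = 19·739 − 180·78
1 = −180·3773 + 919·739
1 = 919·12058 − 2937·3773
So 3773·(-2937) ≡ 1 (mod 12058), and -2937 ≡ 9121 (mod 12058).

9121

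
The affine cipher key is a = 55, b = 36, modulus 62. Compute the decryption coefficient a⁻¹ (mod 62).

53

Apply the Euclidean algorithm to 62 and 55:
62 = 1*55 + 7
55 = 7*7 + 6
7 = 1*6 + 1
6 = 6*1 + 0
Since gcd(55, 62) = 1, back-substitute to write 1 as a combination:
1 = 7 − 6
1 = −55 + 8·7
1 = 8·62 − 9·55
Hence 55⁻¹ ≡ -9 ≡ 53 (mod 62).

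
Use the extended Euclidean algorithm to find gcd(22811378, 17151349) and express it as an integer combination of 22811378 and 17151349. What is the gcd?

1

Repeated division:
22811378 = 1×17151349 + 5660029
17151349 = 3×5660029 + 171262
5660029 = 33×171262 + 8383
171262 = 20×8383 + 3602
8383 = 2×3602 + 1179
3602 = 3×1179 + 65
1179 = 18×65 + 9
65 = 7×9 + 2
9 = 4×2 + 1
2 = 2×1 + 0
gcd(22811378, 17151349) = 1.
Back-substituting:
1 = 9 − 4·2
1 = −4·65 + 29·9
1 = 29·1179 − 526·65
1 = −526·3602 + 1607·1179
1 = 1607·8383 − 3740·3602
1 = −3740·171262 + 76407·8383
1 = 76407·5660029 − 2525171·171262
1 = −2525171·17151349 + 7651920·5660029
1 = 7651920·22811378 − 10177091·17151349
So 1 = (7651920)·22811378 + (-10177091)·17151349.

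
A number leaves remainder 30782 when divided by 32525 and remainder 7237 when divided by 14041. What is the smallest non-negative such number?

Write x = 30782 + 32525·k. Then 32525·k ≡ 7237 − 30782 ≡ 4537 (mod 14041).
Need 32525⁻¹ mod 14041. Extended Euclid on (14041, 4443):
14041 = 3*4443 + 712
4443 = 6*712 + 171
712 = 4*171 + 28
171 = 6*28 + 3
28 = 9*3 + 1
3 = 3*1 + 0
Back-substitute:
1 = 28 − 9·3
1 = −9·171 + 55·28
1 = 55·712 − 229·171
1 = −229·4443 + 1429·712
1 = 1429·14041 − 4516·4443
32525⁻¹ ≡ 9525 (mod 14041), so k ≡ 9525·4537 ≡ 10768 (mod 14041).
x = 30782 + 32525·10768 = 350259982.

350259982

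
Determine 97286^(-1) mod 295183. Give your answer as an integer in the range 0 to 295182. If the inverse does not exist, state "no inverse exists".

no inverse exists

Euclidean algorithm on 295183, 97286:
295183 = 3·97286 + 3325
97286 = 29·3325 + 861
3325 = 3·861 + 742
861 = 1·742 + 119
742 = 6·119 + 28
119 = 4·28 + 7
28 = 4·7 + 0
Since gcd = 7 > 1, 97286 is not a unit mod 295183.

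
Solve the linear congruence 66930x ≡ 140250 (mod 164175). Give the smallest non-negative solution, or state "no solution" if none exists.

First find gcd(66930, 164175):
164175 = 2×66930 + 30315
66930 = 2×30315 + 6300
30315 = 4×6300 + 5115
6300 = 1×5115 + 1185
5115 = 4×1185 + 375
1185 = 3×375 + 60
375 = 6×60 + 15
60 = 4×15 + 0
gcd = 15 and 15 | 140250, so solutions exist. Divide through by 15: 4462x ≡ 9350 (mod 10945).
Now find 4462⁻¹ mod 10945:
10945 = 2*4462 + 2021
4462 = 2*2021 + 420
2021 = 4*420 + 341
420 = 1*341 + 79
341 = 4*79 + 25
79 = 3*25 + 4
25 = 6*4 + 1
4 = 4*1 + 0
Back-substitute:
1 = 25 − 6·4
1 = −6·79 + 19·25
1 = 19·341 − 82·79
1 = −82·420 + 101·341
1 = 101·2021 − 486·420
1 = −486·4462 + 1073·2021
1 = 1073·10945 − 2632·4462
So 4462·(-2632) ≡ 1 (mod 10945), i.e. 4462⁻¹ ≡ 8313.
Then x ≡ 8313·9350 ≡ 6105 (mod 10945); the smallest non-negative solution is x = 6105.

6105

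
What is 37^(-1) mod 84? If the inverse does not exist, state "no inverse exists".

25

Run Euclid on (84, 37):
84 = 2*37 + 10
37 = 3*10 + 7
10 = 1*7 + 3
7 = 2*3 + 1
3 = 3*1 + 0
gcd = 1, so the inverse exists. Back-substitute:
1 = 7 − 2·3
1 = −2·10 + 3·7
1 = 3·37 − 11·10
1 = −11·84 + 25·37
So 37·25 ≡ 1 (mod 84).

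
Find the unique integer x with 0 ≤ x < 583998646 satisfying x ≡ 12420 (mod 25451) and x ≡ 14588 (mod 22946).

42464688

Write x = 12420 + 25451·k. Then 25451·k ≡ 14588 − 12420 ≡ 2168 (mod 22946).
Need 25451⁻¹ mod 22946. Extended Euclid on (22946, 2505):
22946 = 9*2505 + 401
2505 = 6*401 + 99
401 = 4*99 + 5
99 = 19*5 + 4
5 = 1*4 + 1
4 = 4*1 + 0
Back-substitute:
1 = 5 − 4
1 = −99 + 20·5
1 = 20·401 − 81·99
1 = −81·2505 + 506·401
1 = 506·22946 − 4635·2505
25451⁻¹ ≡ 18311 (mod 22946), so k ≡ 18311·2168 ≡ 1668 (mod 22946).
x = 12420 + 25451·1668 = 42464688.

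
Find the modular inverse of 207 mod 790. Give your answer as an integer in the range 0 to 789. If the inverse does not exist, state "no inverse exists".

603

Run Euclid on (790, 207):
790 = 3·207 + 169
207 = 1·169 + 38
169 = 4·38 + 17
38 = 2·17 + 4
17 = 4·4 + 1
4 = 4·1 + 0
Since gcd(207, 790) = 1, back-substitute to write 1 as a combination:
1 = 17 − 4·4
1 = −4·38 + 9·17
1 = 9·169 − 40·38
1 = −40·207 + 49·169
1 = 49·790 − 187·207
So 207·(-187) ≡ 1 (mod 790), and -187 ≡ 603 (mod 790).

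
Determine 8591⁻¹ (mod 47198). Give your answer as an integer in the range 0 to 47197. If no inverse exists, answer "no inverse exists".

Extended Euclidean algorithm:
47198 = 5·8591 + 4243
8591 = 2·4243 + 105
4243 = 40·105 + 43
105 = 2·43 + 19
43 = 2·19 + 5
19 = 3·5 + 4
5 = 1·4 + 1
4 = 4·1 + 0
The gcd is 1. Working backward:
1 = 5 − 4
1 = −19 + 4·5
1 = 4·43 − 9·19
1 = −9·105 + 22·43
1 = 22·4243 − 889·105
1 = −889·8591 + 1800·4243
1 = 1800·47198 − 9889·8591
Thus 8591·(-9889) ≡ 1 (mod 47198); reducing, -9889 mod 47198 = 37309.

37309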